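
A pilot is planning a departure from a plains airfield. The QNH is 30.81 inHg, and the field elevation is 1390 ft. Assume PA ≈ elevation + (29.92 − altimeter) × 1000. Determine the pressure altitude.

500 ft

Pressure correction = (29.92 − 30.81) × 1000 = -890 ft.
Pressure altitude = 1390 + (-890) = 500 ft.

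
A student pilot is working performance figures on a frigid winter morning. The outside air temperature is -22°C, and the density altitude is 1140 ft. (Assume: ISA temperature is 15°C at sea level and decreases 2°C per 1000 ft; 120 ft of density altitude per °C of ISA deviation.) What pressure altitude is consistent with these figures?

DA = PA + 120 × (OAT − (15 − 2·PA/1000)) = PA + 120·OAT − 1800 + 0.24·PA = 1.24·PA + 120·OAT − 1800.
So 1.24·PA = 1140 − 120 × (-22) + 1800 = 5580.
PA = 5580 / 1.24 = 4500 ft.

4500 ft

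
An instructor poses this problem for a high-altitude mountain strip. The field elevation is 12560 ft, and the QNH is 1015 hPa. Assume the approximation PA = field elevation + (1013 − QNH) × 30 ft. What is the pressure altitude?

12500 ft

Pressure correction = (1013 − 1015) × 30 = -60 ft.
Pressure altitude = 12560 + (-60) = 12500 ft.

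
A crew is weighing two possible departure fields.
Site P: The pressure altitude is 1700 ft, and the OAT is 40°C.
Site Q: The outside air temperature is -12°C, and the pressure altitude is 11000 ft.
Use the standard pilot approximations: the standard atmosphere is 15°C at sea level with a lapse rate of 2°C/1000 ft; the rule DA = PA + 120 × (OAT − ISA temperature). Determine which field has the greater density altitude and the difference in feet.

Site P: ISA temp = 11.6°C, deviation +28.4°C, DA = 1700 + 120 × 28.4 = 5108 ft.
Site Q: ISA temp = -7°C, deviation -5°C, DA = 11000 + 120 × (-5) = 10400 ft.
Site Q is higher by 10400 − 5108 = 5292 ft.

Site Q by 5292 ft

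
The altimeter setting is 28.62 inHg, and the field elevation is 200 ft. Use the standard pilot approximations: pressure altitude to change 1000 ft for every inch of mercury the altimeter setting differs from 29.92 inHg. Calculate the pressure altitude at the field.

1500 ft

Pressure correction = (29.92 − 28.62) × 1000 = +1300 ft.
Pressure altitude = 200 + (+1300) = 1500 ft.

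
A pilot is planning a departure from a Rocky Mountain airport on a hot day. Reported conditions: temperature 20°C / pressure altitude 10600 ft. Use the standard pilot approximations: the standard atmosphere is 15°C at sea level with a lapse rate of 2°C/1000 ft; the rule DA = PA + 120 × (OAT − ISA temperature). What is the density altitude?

13744 ft

ISA temperature at 10600 ft = 15 − 2 × (10600/1000) = -6.2°C.
ISA deviation = 20 − (-6.2) = +26.2°C.
Density altitude = 10600 + 120 × (26.2) = 10600 + (+3144) = 13744 ft.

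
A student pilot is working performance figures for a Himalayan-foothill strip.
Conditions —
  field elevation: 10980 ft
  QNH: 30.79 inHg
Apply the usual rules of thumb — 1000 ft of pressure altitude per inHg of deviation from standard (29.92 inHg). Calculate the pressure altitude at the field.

10110 ft

Pressure correction = (29.92 − 30.79) × 1000 = -870 ft.
Pressure altitude = 10980 + (-870) = 10110 ft.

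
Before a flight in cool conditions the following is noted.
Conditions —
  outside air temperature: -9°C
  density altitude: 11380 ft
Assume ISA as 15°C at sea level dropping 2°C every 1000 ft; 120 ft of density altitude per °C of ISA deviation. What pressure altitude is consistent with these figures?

DA = PA + 120 × (OAT − (15 − 2·PA/1000)) = PA + 120·OAT − 1800 + 0.24·PA = 1.24·PA + 120·OAT − 1800.
So 1.24·PA = 11380 − 120 × (-9) + 1800 = 14260.
PA = 14260 / 1.24 = 11500 ft.

11500 ft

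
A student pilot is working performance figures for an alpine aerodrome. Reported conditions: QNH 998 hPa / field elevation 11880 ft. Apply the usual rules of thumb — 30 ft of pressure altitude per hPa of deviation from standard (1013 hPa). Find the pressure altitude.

Pressure correction = (1013 − 998) × 30 = +450 ft.
Pressure altitude = 11880 + (+450) = 12330 ft.

12330 ft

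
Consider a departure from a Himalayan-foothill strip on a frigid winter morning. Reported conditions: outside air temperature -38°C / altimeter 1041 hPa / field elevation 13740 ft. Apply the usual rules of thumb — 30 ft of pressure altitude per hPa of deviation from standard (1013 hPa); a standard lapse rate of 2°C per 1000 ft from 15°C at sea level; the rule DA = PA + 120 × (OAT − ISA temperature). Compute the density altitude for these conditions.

Pressure altitude = 13740 + (1013 − 1041) × 30 = 13740 + (-840) = 12900 ft.
ISA temperature at 12900 ft = 15 − 2 × (12900/1000) = -10.8°C.
ISA deviation = -38 − (-10.8) = -27.2°C.
Density altitude = 12900 + 120 × (-27.2) = 9636 ft.

9636 ft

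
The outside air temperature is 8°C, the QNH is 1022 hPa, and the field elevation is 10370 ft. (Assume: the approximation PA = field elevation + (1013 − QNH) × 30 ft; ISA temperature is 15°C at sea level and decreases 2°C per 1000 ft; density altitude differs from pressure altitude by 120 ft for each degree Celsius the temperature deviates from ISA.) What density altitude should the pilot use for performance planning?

Pressure altitude = 10370 + (1013 − 1022) × 30 = 10370 + (-270) = 10100 ft.
ISA temperature at 10100 ft = 15 − 2 × (10100/1000) = -5.2°C.
ISA deviation = 8 − (-5.2) = +13.2°C.
Density altitude = 10100 + 120 × (13.2) = 11684 ft.

11684 ft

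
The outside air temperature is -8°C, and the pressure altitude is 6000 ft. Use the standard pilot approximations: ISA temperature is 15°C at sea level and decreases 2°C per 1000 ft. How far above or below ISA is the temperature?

ISA temperature at 6000 ft = 15 − 2 × (6000/1000) = 3°C.
Deviation = OAT − ISA = -8 − 3 = -11°C.

ISA-11°C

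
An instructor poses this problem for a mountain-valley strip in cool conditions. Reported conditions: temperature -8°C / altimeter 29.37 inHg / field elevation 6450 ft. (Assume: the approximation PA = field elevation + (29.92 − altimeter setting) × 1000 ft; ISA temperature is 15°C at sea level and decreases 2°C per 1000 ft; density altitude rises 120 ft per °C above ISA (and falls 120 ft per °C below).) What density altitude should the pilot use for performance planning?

5920 ft

Pressure altitude = 6450 + (29.92 − 29.37) × 1000 = 6450 + (+550) = 7000 ft.
ISA temperature at 7000 ft = 15 − 2 × (7000/1000) = 1°C.
ISA deviation = -8 − 1 = -9°C.
Density altitude = 7000 + 120 × (-9) = 5920 ft.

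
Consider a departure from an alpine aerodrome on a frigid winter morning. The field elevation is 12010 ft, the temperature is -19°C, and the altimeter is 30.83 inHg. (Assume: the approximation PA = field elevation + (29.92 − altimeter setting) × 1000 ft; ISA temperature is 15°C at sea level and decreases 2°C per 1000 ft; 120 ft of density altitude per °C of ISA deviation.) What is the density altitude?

9684 ft

Pressure altitude = 12010 + (29.92 − 30.83) × 1000 = 12010 + (-910) = 11100 ft.
ISA temperature at 11100 ft = 15 − 2 × (11100/1000) = -7.2°C.
ISA deviation = -19 − (-7.2) = -11.8°C.
Density altitude = 11100 + 120 × (-11.8) = 9684 ft.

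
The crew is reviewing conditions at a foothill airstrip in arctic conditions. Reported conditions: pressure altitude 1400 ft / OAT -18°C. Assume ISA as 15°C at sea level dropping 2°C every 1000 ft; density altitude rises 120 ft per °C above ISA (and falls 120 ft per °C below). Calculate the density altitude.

ISA temperature at 1400 ft = 15 − 2 × (1400/1000) = 12.2°C.
ISA deviation = -18 − 12.2 = -30.2°C.
Density altitude = 1400 + 120 × (-30.2) = 1400 + (-3624) = -2224 ft.

-2224 ft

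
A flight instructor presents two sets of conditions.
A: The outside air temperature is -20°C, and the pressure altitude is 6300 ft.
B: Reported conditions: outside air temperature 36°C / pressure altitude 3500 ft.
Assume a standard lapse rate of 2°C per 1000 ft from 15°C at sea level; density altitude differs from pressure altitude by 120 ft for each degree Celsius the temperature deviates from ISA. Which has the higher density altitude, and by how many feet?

B by 3248 ft

A: ISA temp = 2.4°C, deviation -22.4°C, DA = 6300 + 120 × (-22.4) = 3612 ft.
B: ISA temp = 8°C, deviation +28°C, DA = 3500 + 120 × 28 = 6860 ft.
B is higher by 6860 − 3612 = 3248 ft.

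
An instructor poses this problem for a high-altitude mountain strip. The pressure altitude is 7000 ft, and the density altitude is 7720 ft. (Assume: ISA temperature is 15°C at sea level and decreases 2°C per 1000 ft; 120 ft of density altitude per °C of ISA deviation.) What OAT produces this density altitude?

7°C

Density altitude − pressure altitude = 7720 − 7000 = +720 ft.
At 120 ft/°C that is an ISA deviation of 720/120 = +6°C.
ISA temperature at 7000 ft = 15 − 2 × (7000/1000) = 1°C.
OAT = ISA + deviation = 1 + (+6) = 7°C.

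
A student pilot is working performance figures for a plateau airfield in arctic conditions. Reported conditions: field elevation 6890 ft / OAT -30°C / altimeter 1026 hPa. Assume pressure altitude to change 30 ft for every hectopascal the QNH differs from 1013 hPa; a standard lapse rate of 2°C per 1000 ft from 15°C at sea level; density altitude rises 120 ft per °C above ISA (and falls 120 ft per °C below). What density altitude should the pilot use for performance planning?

Pressure altitude = 6890 + (1013 − 1026) × 30 = 6890 + (-390) = 6500 ft.
ISA temperature at 6500 ft = 15 − 2 × (6500/1000) = 2°C.
ISA deviation = -30 − 2 = -32°C.
Density altitude = 6500 + 120 × (-32) = 2660 ft.

2660 ft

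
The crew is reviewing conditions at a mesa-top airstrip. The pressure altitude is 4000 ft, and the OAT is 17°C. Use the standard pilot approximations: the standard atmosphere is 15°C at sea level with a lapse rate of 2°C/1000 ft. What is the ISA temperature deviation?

ISA+10°C

ISA temperature at 4000 ft = 15 − 2 × (4000/1000) = 7°C.
Deviation = OAT − ISA = 17 − 7 = +10°C.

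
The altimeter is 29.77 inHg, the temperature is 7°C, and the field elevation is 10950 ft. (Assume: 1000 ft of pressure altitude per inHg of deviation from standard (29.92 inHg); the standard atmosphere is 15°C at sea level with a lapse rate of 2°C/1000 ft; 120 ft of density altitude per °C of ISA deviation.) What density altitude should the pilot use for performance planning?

Pressure altitude = 10950 + (29.92 − 29.77) × 1000 = 10950 + (+150) = 11100 ft.
ISA temperature at 11100 ft = 15 − 2 × (11100/1000) = -7.2°C.
ISA deviation = 7 − (-7.2) = +14.2°C.
Density altitude = 11100 + 120 × (14.2) = 12804 ft.

12804 ft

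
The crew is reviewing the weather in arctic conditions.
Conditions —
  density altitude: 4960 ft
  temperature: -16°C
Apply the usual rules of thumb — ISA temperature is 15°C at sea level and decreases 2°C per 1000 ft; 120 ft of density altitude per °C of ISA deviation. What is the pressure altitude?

DA = PA + 120 × (OAT − (15 − 2·PA/1000)) = PA + 120·OAT − 1800 + 0.24·PA = 1.24·PA + 120·OAT − 1800.
So 1.24·PA = 4960 − 120 × (-16) + 1800 = 8680.
PA = 8680 / 1.24 = 7000 ft.

7000 ft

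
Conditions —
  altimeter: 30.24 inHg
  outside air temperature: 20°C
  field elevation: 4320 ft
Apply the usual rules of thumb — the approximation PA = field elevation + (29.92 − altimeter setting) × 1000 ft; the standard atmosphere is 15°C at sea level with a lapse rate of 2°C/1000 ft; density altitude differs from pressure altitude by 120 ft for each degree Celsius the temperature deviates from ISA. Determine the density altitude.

Pressure altitude = 4320 + (29.92 − 30.24) × 1000 = 4320 + (-320) = 4000 ft.
ISA temperature at 4000 ft = 15 − 2 × (4000/1000) = 7°C.
ISA deviation = 20 − 7 = +13°C.
Density altitude = 4000 + 120 × (13) = 5560 ft.

5560 ft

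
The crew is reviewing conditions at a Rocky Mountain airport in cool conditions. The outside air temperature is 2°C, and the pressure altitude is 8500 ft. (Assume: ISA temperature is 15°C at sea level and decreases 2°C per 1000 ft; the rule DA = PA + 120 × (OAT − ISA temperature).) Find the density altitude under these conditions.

ISA temperature at 8500 ft = 15 − 2 × (8500/1000) = -2°C.
ISA deviation = 2 − (-2) = +4°C.
Density altitude = 8500 + 120 × (4) = 8500 + (+480) = 8980 ft.

8980 ft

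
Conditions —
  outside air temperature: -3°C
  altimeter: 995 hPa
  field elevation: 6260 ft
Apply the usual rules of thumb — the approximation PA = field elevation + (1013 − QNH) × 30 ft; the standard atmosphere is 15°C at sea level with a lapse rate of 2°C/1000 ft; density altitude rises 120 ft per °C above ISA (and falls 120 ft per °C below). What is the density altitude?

Pressure altitude = 6260 + (1013 − 995) × 30 = 6260 + (+540) = 6800 ft.
ISA temperature at 6800 ft = 15 − 2 × (6800/1000) = 1.4°C.
ISA deviation = -3 − 1.4 = -4.4°C.
Density altitude = 6800 + 120 × (-4.4) = 6272 ft.

6272 ft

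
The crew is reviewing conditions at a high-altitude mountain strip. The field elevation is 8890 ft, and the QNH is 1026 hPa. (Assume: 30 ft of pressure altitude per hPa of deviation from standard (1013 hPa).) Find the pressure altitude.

8500 ft

Pressure correction = (1013 − 1026) × 30 = -390 ft.
Pressure altitude = 8890 + (-390) = 8500 ft.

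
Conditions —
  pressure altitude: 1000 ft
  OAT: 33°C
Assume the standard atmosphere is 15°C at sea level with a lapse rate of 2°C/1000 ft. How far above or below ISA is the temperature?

ISA+20°C

ISA temperature at 1000 ft = 15 − 2 × (1000/1000) = 13°C.
Deviation = OAT − ISA = 33 − 13 = +20°C.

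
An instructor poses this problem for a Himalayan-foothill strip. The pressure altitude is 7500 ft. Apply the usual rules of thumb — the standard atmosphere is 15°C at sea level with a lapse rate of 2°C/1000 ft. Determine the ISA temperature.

ISA temperature = 15 − 2 × (7500/1000) = 15 − 15 = 0°C.

0°C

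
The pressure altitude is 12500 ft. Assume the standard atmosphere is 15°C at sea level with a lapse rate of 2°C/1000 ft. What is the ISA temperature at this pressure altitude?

-10°C

ISA temperature = 15 − 2 × (12500/1000) = 15 − 25 = -10°C.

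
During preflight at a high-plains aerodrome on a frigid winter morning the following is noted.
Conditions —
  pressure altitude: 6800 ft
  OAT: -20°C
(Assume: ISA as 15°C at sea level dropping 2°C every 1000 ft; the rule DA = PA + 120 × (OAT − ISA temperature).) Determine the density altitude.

ISA temperature at 6800 ft = 15 − 2 × (6800/1000) = 1.4°C.
ISA deviation = -20 − 1.4 = -21.4°C.
Density altitude = 6800 + 120 × (-21.4) = 6800 + (-2568) = 4232 ft.

4232 ft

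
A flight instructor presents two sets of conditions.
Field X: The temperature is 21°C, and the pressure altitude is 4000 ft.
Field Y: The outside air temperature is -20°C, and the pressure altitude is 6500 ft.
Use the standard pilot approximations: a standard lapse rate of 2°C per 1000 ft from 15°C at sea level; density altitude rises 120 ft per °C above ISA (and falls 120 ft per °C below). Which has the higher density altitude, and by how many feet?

Field X by 1820 ft

Field X: ISA temp = 7°C, deviation +14°C, DA = 4000 + 120 × 14 = 5680 ft.
Field Y: ISA temp = 2°C, deviation -22°C, DA = 6500 + 120 × (-22) = 3860 ft.
Field X is higher by 5680 − 3860 = 1820 ft.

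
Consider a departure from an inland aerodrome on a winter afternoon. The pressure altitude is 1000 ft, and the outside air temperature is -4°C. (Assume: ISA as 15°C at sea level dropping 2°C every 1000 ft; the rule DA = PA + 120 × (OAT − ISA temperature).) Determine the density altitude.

ISA temperature at 1000 ft = 15 − 2 × (1000/1000) = 13°C.
ISA deviation = -4 − 13 = -17°C.
Density altitude = 1000 + 120 × (-17) = 1000 + (-2040) = -1040 ft.

-1040 ft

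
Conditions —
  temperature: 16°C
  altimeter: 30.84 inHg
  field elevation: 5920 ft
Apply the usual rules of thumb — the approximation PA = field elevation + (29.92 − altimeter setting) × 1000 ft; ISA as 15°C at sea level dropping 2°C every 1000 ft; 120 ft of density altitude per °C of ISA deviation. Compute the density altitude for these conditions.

6320 ft

Pressure altitude = 5920 + (29.92 − 30.84) × 1000 = 5920 + (-920) = 5000 ft.
ISA temperature at 5000 ft = 15 − 2 × (5000/1000) = 5°C.
ISA deviation = 16 − 5 = +11°C.
Density altitude = 5000 + 120 × (11) = 6320 ft.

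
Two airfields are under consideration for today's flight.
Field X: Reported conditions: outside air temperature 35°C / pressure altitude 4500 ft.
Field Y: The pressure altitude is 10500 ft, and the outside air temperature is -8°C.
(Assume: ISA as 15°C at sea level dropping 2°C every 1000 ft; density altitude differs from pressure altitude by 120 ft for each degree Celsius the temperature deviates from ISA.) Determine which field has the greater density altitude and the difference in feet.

Field X: ISA temp = 6°C, deviation +29°C, DA = 4500 + 120 × 29 = 7980 ft.
Field Y: ISA temp = -6°C, deviation -2°C, DA = 10500 + 120 × (-2) = 10260 ft.
Field Y is higher by 10260 − 7980 = 2280 ft.

Field Y by 2280 ft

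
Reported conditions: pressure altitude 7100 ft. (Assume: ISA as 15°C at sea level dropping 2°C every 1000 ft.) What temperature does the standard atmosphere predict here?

0.8°C

ISA temperature = 15 − 2 × (7100/1000) = 15 − 14.2 = 0.8°C.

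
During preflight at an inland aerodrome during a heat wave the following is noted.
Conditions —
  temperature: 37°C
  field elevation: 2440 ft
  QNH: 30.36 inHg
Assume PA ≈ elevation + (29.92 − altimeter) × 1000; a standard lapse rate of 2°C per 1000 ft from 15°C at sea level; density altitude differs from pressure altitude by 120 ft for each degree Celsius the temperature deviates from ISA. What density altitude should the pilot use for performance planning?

Pressure altitude = 2440 + (29.92 − 30.36) × 1000 = 2440 + (-440) = 2000 ft.
ISA temperature at 2000 ft = 15 − 2 × (2000/1000) = 11°C.
ISA deviation = 37 − 11 = +26°C.
Density altitude = 2000 + 120 × (26) = 5120 ft.

5120 ft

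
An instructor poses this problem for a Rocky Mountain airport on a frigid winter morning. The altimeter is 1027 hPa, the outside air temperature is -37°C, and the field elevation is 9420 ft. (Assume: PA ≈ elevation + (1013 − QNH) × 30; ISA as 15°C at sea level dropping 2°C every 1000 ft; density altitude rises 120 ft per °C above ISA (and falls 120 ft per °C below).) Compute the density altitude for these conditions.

Pressure altitude = 9420 + (1013 − 1027) × 30 = 9420 + (-420) = 9000 ft.
ISA temperature at 9000 ft = 15 − 2 × (9000/1000) = -3°C.
ISA deviation = -37 − (-3) = -34°C.
Density altitude = 9000 + 120 × (-34) = 4920 ft.

4920 ft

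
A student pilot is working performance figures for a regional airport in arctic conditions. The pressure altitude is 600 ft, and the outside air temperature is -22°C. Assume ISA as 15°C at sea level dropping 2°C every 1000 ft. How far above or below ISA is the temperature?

ISA-35.8°C

ISA temperature at 600 ft = 15 − 2 × (600/1000) = 13.8°C.
Deviation = OAT − ISA = -22 − 13.8 = -35.8°C.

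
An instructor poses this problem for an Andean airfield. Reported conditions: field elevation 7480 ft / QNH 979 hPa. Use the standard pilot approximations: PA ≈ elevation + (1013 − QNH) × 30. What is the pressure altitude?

8500 ft

Pressure correction = (1013 − 979) × 30 = +1020 ft.
Pressure altitude = 7480 + (+1020) = 8500 ft.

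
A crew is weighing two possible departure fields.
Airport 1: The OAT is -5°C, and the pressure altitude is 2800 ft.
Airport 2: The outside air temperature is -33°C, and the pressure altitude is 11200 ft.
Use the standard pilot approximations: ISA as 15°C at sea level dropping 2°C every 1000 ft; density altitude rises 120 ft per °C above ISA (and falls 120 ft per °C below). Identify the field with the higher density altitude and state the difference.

Airport 2 by 7056 ft

Airport 1: ISA temp = 9.4°C, deviation -14.4°C, DA = 2800 + 120 × (-14.4) = 1072 ft.
Airport 2: ISA temp = -7.4°C, deviation -25.6°C, DA = 11200 + 120 × (-25.6) = 8128 ft.
Airport 2 is higher by 8128 − 1072 = 7056 ft.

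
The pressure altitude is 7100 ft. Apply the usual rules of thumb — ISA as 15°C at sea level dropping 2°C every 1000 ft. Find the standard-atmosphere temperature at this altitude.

0.8°C

ISA temperature = 15 − 2 × (7100/1000) = 15 − 14.2 = 0.8°C.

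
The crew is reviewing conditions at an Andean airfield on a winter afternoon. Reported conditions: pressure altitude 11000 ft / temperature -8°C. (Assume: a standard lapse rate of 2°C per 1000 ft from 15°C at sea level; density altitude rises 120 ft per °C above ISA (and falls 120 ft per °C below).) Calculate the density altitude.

ISA temperature at 11000 ft = 15 − 2 × (11000/1000) = -7°C.
ISA deviation = -8 − (-7) = -1°C.
Density altitude = 11000 + 120 × (-1) = 11000 + (-120) = 10880 ft.

10880 ft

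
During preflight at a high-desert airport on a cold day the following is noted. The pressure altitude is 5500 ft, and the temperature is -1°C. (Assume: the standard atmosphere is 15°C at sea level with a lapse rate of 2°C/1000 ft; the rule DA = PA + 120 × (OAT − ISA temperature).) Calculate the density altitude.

ISA temperature at 5500 ft = 15 − 2 × (5500/1000) = 4°C.
ISA deviation = -1 − 4 = -5°C.
Density altitude = 5500 + 120 × (-5) = 5500 + (-600) = 4900 ft.

4900 ft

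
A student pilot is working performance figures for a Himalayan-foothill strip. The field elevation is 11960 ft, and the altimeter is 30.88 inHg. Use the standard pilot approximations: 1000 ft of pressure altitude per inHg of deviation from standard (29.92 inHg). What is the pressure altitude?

11000 ft

Pressure correction = (29.92 − 30.88) × 1000 = -960 ft.
Pressure altitude = 11960 + (-960) = 11000 ft.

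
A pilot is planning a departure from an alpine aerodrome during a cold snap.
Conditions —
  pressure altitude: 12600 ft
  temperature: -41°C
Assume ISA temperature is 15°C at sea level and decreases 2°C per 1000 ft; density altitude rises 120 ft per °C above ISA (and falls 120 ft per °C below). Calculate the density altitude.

8904 ft

ISA temperature at 12600 ft = 15 − 2 × (12600/1000) = -10.2°C.
ISA deviation = -41 − (-10.2) = -30.8°C.
Density altitude = 12600 + 120 × (-30.8) = 12600 + (-3696) = 8904 ft.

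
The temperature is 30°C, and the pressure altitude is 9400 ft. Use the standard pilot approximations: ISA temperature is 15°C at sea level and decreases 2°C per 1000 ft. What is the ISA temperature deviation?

ISA+33.8°C

ISA temperature at 9400 ft = 15 − 2 × (9400/1000) = -3.8°C.
Deviation = OAT − ISA = 30 − (-3.8) = +33.8°C.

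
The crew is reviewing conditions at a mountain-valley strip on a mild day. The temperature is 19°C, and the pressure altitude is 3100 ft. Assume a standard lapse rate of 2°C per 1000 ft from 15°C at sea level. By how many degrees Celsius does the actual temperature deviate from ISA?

ISA temperature at 3100 ft = 15 − 2 × (3100/1000) = 8.8°C.
Deviation = OAT − ISA = 19 − 8.8 = +10.2°C.

ISA+10.2°C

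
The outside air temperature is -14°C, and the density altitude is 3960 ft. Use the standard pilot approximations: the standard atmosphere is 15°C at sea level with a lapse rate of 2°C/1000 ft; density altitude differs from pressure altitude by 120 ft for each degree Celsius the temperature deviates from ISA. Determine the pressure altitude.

DA = PA + 120 × (OAT − (15 − 2·PA/1000)) = PA + 120·OAT − 1800 + 0.24·PA = 1.24·PA + 120·OAT − 1800.
So 1.24·PA = 3960 − 120 × (-14) + 1800 = 7440.
PA = 7440 / 1.24 = 6000 ft.

6000 ft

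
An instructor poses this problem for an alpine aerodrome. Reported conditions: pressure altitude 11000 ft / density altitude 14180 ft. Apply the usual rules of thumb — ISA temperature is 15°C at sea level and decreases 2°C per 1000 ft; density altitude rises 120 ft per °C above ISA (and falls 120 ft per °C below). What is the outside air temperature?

19.5°C

Density altitude − pressure altitude = 14180 − 11000 = +3180 ft.
At 120 ft/°C that is an ISA deviation of 3180/120 = +26.5°C.
ISA temperature at 11000 ft = 15 − 2 × (11000/1000) = -7°C.
OAT = ISA + deviation = -7 + (+26.5) = 19.5°C.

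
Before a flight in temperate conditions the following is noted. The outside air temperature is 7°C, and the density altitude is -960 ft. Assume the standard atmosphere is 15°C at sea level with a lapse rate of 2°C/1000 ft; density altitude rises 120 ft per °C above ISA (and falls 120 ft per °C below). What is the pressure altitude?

0 ft

DA = PA + 120 × (OAT − (15 − 2·PA/1000)) = PA + 120·OAT − 1800 + 0.24·PA = 1.24·PA + 120·OAT − 1800.
So 1.24·PA = -960 − 120 × 7 + 1800 = 0.
PA = 0 / 1.24 = 0 ft.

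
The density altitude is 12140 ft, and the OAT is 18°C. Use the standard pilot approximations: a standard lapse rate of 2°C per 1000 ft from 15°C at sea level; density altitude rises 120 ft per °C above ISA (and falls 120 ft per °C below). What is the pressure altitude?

DA = PA + 120 × (OAT − (15 − 2·PA/1000)) = PA + 120·OAT − 1800 + 0.24·PA = 1.24·PA + 120·OAT − 1800.
So 1.24·PA = 12140 − 120 × 18 + 1800 = 11780.
PA = 11780 / 1.24 = 9500 ft.

9500 ft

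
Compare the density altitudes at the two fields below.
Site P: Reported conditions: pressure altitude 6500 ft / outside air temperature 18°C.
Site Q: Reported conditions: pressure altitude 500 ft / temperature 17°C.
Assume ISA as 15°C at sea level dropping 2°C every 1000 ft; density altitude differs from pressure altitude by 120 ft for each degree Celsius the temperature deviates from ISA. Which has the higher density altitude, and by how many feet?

Site P: ISA temp = 2°C, deviation +16°C, DA = 6500 + 120 × 16 = 8420 ft.
Site Q: ISA temp = 14°C, deviation +3°C, DA = 500 + 120 × 3 = 860 ft.
Site P is higher by 8420 − 860 = 7560 ft.

Site P by 7560 ft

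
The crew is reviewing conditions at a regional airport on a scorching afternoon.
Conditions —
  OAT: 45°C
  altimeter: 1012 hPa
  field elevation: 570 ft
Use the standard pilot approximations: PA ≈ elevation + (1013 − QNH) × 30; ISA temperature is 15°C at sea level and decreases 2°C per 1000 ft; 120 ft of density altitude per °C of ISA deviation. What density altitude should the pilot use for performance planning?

4344 ft

Pressure altitude = 570 + (1013 − 1012) × 30 = 570 + (+30) = 600 ft.
ISA temperature at 600 ft = 15 − 2 × (600/1000) = 13.8°C.
ISA deviation = 45 − 13.8 = +31.2°C.
Density altitude = 600 + 120 × (31.2) = 4344 ft.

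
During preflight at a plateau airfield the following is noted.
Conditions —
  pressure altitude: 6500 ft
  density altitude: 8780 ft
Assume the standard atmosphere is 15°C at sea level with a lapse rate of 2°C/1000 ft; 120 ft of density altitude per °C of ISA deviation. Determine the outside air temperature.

Density altitude − pressure altitude = 8780 − 6500 = +2280 ft.
At 120 ft/°C that is an ISA deviation of 2280/120 = +19°C.
ISA temperature at 6500 ft = 15 − 2 × (6500/1000) = 2°C.
OAT = ISA + deviation = 2 + (+19) = 21°C.

21°C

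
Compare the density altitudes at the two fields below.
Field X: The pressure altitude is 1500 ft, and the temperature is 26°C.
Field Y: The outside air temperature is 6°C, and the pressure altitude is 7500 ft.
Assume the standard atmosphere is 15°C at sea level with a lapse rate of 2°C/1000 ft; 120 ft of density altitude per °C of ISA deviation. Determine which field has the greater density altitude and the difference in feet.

Field X: ISA temp = 12°C, deviation +14°C, DA = 1500 + 120 × 14 = 3180 ft.
Field Y: ISA temp = 0°C, deviation +6°C, DA = 7500 + 120 × 6 = 8220 ft.
Field Y is higher by 8220 − 3180 = 5040 ft.

Field Y by 5040 ft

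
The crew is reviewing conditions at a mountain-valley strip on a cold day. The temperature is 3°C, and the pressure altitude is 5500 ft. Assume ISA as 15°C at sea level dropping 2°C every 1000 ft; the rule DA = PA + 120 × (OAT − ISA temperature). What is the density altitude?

ISA temperature at 5500 ft = 15 − 2 × (5500/1000) = 4°C.
ISA deviation = 3 − 4 = -1°C.
Density altitude = 5500 + 120 × (-1) = 5500 + (-120) = 5380 ft.

5380 ft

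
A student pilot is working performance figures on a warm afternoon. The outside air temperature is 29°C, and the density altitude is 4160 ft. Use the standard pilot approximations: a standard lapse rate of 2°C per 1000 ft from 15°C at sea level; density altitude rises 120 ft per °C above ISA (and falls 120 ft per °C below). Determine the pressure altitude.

DA = PA + 120 × (OAT − (15 − 2·PA/1000)) = PA + 120·OAT − 1800 + 0.24·PA = 1.24·PA + 120·OAT − 1800.
So 1.24·PA = 4160 − 120 × 29 + 1800 = 2480.
PA = 2480 / 1.24 = 2000 ft.

2000 ft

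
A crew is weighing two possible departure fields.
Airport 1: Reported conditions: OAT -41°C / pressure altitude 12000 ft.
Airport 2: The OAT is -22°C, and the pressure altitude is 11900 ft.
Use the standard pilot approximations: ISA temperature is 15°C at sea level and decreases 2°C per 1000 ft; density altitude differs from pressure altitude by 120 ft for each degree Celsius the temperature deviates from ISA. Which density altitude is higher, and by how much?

Airport 2 by 2156 ft

Airport 1: ISA temp = -9°C, deviation -32°C, DA = 12000 + 120 × (-32) = 8160 ft.
Airport 2: ISA temp = -8.8°C, deviation -13.2°C, DA = 11900 + 120 × (-13.2) = 10316 ft.
Airport 2 is higher by 10316 − 8160 = 2156 ft.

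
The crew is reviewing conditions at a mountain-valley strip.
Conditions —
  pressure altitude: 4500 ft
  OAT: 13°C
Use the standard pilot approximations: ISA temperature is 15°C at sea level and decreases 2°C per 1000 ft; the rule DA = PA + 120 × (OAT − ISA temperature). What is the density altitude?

5340 ft

ISA temperature at 4500 ft = 15 − 2 × (4500/1000) = 6°C.
ISA deviation = 13 − 6 = +7°C.
Density altitude = 4500 + 120 × (7) = 4500 + (+840) = 5340 ft.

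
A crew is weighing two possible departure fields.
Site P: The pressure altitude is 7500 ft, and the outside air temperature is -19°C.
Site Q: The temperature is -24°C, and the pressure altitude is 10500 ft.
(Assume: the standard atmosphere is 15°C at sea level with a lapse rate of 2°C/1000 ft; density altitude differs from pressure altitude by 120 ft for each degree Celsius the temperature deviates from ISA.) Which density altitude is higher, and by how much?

Site Q by 3120 ft

Site P: ISA temp = 0°C, deviation -19°C, DA = 7500 + 120 × (-19) = 5220 ft.
Site Q: ISA temp = -6°C, deviation -18°C, DA = 10500 + 120 × (-18) = 8340 ft.
Site Q is higher by 8340 − 5220 = 3120 ft.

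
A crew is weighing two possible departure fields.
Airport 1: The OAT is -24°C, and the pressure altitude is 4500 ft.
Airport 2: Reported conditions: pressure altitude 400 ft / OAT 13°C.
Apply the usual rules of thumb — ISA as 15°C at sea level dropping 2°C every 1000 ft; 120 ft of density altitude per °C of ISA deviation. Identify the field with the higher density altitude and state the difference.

Airport 1: ISA temp = 6°C, deviation -30°C, DA = 4500 + 120 × (-30) = 900 ft.
Airport 2: ISA temp = 14.2°C, deviation -1.2°C, DA = 400 + 120 × (-1.2) = 256 ft.
Airport 1 is higher by 900 − 256 = 644 ft.

Airport 1 by 644 ft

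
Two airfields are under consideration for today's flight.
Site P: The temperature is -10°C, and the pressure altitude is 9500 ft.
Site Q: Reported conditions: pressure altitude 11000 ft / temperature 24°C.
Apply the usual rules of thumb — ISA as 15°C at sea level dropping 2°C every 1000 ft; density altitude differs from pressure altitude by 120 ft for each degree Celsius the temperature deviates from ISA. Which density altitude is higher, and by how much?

Site P: ISA temp = -4°C, deviation -6°C, DA = 9500 + 120 × (-6) = 8780 ft.
Site Q: ISA temp = -7°C, deviation +31°C, DA = 11000 + 120 × 31 = 14720 ft.
Site Q is higher by 14720 − 8780 = 5940 ft.

Site Q by 5940 ft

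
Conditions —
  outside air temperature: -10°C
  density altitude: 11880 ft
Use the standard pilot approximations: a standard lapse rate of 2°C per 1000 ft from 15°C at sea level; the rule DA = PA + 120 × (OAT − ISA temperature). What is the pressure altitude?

DA = PA + 120 × (OAT − (15 − 2·PA/1000)) = PA + 120·OAT − 1800 + 0.24·PA = 1.24·PA + 120·OAT − 1800.
So 1.24·PA = 11880 − 120 × (-10) + 1800 = 14880.
PA = 14880 / 1.24 = 12000 ft.

12000 ft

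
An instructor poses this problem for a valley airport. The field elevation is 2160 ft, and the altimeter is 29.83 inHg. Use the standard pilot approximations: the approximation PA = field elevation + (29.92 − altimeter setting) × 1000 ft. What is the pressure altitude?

2250 ft

Pressure correction = (29.92 − 29.83) × 1000 = +90 ft.
Pressure altitude = 2160 + (+90) = 2250 ft.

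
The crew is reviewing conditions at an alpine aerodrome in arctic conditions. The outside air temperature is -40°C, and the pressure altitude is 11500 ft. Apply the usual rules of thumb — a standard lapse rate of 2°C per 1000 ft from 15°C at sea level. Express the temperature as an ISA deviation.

ISA-32°C

ISA temperature at 11500 ft = 15 − 2 × (11500/1000) = -8°C.
Deviation = OAT − ISA = -40 − (-8) = -32°C.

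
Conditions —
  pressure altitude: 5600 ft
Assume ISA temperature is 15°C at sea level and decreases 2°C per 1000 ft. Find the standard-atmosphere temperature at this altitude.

ISA temperature = 15 − 2 × (5600/1000) = 15 − 11.2 = 3.8°C.

3.8°C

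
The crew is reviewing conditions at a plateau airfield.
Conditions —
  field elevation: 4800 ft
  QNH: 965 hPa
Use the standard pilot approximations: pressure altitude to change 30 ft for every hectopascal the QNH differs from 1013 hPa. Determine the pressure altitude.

Pressure correction = (1013 − 965) × 30 = +1440 ft.
Pressure altitude = 4800 + (+1440) = 6240 ft.

6240 ft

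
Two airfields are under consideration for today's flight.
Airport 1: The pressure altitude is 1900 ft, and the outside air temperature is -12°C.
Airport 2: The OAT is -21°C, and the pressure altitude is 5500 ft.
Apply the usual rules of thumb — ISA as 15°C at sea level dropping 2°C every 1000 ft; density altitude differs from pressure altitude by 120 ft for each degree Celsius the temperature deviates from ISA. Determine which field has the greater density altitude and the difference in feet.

Airport 1: ISA temp = 11.2°C, deviation -23.2°C, DA = 1900 + 120 × (-23.2) = -884 ft.
Airport 2: ISA temp = 4°C, deviation -25°C, DA = 5500 + 120 × (-25) = 2500 ft.
Airport 2 is higher by 2500 − (-884) = 3384 ft.

Airport 2 by 3384 ft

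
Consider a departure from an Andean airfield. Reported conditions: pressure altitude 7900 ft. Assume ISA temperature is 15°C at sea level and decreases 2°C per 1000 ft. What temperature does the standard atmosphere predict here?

-0.8°C

ISA temperature = 15 − 2 × (7900/1000) = 15 − 15.8 = -0.8°C.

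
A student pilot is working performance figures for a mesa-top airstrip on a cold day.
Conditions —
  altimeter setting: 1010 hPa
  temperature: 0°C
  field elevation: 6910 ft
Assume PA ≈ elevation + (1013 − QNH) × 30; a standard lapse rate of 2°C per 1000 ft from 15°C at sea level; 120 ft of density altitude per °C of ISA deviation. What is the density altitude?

Pressure altitude = 6910 + (1013 − 1010) × 30 = 6910 + (+90) = 7000 ft.
ISA temperature at 7000 ft = 15 − 2 × (7000/1000) = 1°C.
ISA deviation = 0 − 1 = -1°C.
Density altitude = 7000 + 120 × (-1) = 6880 ft.

6880 ft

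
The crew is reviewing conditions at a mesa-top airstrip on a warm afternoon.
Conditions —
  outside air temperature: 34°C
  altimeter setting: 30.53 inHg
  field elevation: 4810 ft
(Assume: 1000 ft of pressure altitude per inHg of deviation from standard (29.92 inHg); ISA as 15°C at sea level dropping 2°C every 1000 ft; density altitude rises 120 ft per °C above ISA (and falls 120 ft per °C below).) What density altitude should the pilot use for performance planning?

Pressure altitude = 4810 + (29.92 − 30.53) × 1000 = 4810 + (-610) = 4200 ft.
ISA temperature at 4200 ft = 15 − 2 × (4200/1000) = 6.6°C.
ISA deviation = 34 − 6.6 = +27.4°C.
Density altitude = 4200 + 120 × (27.4) = 7488 ft.

7488 ft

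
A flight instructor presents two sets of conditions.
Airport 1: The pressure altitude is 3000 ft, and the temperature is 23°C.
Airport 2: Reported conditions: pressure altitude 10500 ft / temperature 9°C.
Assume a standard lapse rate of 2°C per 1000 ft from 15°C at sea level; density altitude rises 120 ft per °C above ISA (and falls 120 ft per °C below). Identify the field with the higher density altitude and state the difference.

Airport 2 by 7620 ft

Airport 1: ISA temp = 9°C, deviation +14°C, DA = 3000 + 120 × 14 = 4680 ft.
Airport 2: ISA temp = -6°C, deviation +15°C, DA = 10500 + 120 × 15 = 12300 ft.
Airport 2 is higher by 12300 − 4680 = 7620 ft.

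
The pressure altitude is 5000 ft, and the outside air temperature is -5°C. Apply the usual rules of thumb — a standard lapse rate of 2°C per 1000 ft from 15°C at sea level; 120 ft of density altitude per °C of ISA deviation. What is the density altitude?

3800 ft

ISA temperature at 5000 ft = 15 − 2 × (5000/1000) = 5°C.
ISA deviation = -5 − 5 = -10°C.
Density altitude = 5000 + 120 × (-10) = 5000 + (-1200) = 3800 ft.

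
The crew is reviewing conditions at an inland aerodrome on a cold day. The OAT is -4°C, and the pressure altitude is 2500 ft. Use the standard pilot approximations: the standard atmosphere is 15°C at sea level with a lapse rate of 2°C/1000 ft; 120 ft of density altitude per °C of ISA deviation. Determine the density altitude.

820 ft

ISA temperature at 2500 ft = 15 − 2 × (2500/1000) = 10°C.
ISA deviation = -4 − 10 = -14°C.
Density altitude = 2500 + 120 × (-14) = 2500 + (-1680) = 820 ft.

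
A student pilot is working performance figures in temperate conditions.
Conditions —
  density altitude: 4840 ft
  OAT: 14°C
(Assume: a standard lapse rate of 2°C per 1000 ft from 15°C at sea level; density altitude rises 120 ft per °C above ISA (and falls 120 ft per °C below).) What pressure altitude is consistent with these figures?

DA = PA + 120 × (OAT − (15 − 2·PA/1000)) = PA + 120·OAT − 1800 + 0.24·PA = 1.24·PA + 120·OAT − 1800.
So 1.24·PA = 4840 − 120 × 14 + 1800 = 4960.
PA = 4960 / 1.24 = 4000 ft.

4000 ft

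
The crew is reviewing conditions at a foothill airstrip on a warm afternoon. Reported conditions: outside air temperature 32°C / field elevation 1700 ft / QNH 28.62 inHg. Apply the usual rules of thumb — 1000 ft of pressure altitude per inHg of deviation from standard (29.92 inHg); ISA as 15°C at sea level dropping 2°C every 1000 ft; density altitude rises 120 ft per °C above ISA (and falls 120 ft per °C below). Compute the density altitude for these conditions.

5760 ft

Pressure altitude = 1700 + (29.92 − 28.62) × 1000 = 1700 + (+1300) = 3000 ft.
ISA temperature at 3000 ft = 15 − 2 × (3000/1000) = 9°C.
ISA deviation = 32 − 9 = +23°C.
Density altitude = 3000 + 120 × (23) = 5760 ft.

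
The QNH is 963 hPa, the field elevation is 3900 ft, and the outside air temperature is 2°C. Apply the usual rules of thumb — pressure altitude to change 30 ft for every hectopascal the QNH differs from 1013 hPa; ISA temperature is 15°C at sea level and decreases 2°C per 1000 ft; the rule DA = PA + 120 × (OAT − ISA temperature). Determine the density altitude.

Pressure altitude = 3900 + (1013 − 963) × 30 = 3900 + (+1500) = 5400 ft.
ISA temperature at 5400 ft = 15 − 2 × (5400/1000) = 4.2°C.
ISA deviation = 2 − 4.2 = -2.2°C.
Density altitude = 5400 + 120 × (-2.2) = 5136 ft.

5136 ft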